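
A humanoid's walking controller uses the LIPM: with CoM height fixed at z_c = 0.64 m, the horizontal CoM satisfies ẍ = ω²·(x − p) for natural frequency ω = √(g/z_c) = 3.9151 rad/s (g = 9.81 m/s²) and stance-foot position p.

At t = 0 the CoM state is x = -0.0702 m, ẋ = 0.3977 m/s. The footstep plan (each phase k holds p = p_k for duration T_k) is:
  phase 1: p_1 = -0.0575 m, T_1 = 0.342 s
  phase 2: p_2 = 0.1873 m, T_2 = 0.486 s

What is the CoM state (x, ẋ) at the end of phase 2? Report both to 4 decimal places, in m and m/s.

x = 0.4829, ẋ = 1.3177

phase 1: p=-0.0575, T=0.342, ωT=1.338964, cosh=2.038603, sinh=1.776486; start (x,ẋ)=(-0.070200, 0.397700) → end (x,ẋ)=(0.097067, 0.722423)
phase 2: p=0.1873, T=0.486, ωT=1.902739, cosh=3.426695, sinh=3.277535; start (x,ẋ)=(0.097067, 0.722423) → end (x,ẋ)=(0.482877, 1.317664)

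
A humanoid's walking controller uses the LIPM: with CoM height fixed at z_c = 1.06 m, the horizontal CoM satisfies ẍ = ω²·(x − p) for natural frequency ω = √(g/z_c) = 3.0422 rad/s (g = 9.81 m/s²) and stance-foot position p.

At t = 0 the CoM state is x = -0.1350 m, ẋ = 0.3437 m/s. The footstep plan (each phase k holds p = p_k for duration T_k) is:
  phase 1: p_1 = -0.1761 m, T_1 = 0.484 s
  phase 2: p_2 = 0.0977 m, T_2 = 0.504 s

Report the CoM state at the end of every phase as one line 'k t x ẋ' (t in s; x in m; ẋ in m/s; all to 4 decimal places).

phase 1: p=-0.1761, T=0.484, ωT=1.472425, cosh=2.294581, sinh=2.065213; start (x,ẋ)=(-0.135000, 0.343700) → end (x,ẋ)=(0.151530, 1.046870)
phase 2: p=0.0977, T=0.504, ωT=1.533269, cosh=2.424563, sinh=2.208734; start (x,ẋ)=(0.151530, 1.046870) → end (x,ẋ)=(0.988275, 2.899907)

1 0.4840 0.1515 1.0469
2 0.9880 0.9883 2.8999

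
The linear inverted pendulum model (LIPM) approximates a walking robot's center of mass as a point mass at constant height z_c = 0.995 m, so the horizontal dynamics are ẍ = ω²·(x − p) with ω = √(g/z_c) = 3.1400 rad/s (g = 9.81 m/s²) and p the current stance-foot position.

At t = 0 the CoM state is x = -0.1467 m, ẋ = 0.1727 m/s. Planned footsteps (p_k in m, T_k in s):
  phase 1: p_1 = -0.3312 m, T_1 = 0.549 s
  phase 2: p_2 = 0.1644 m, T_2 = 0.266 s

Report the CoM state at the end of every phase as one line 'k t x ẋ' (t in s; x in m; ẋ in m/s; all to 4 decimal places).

1 0.5490 0.3517 2.0717
2 0.8150 1.0383 3.3877

phase 1: p=-0.3312, T=0.549, ωT=1.723860, cosh=2.892251, sinh=2.713875; start (x,ẋ)=(-0.146700, 0.172700) → end (x,ẋ)=(0.351684, 2.071721)
phase 2: p=0.1644, T=0.266, ωT=0.835240, cosh=1.369569, sinh=0.935798; start (x,ẋ)=(0.351684, 2.071721) → end (x,ẋ)=(1.038322, 3.387680)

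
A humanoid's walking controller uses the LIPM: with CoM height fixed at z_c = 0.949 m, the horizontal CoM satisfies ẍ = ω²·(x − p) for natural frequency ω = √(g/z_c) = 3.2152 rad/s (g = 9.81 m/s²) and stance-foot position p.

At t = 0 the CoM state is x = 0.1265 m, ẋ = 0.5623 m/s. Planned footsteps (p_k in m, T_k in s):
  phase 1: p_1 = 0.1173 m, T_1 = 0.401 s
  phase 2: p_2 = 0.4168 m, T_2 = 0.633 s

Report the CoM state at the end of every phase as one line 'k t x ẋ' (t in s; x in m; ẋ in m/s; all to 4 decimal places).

phase 1: p=0.1173, T=0.401, ωT=1.289295, cosh=1.952846, sinh=1.677381; start (x,ẋ)=(0.126500, 0.562300) → end (x,ẋ)=(0.428620, 1.147702)
phase 2: p=0.4168, T=0.633, ωT=2.035222, cosh=3.892300, sinh=3.761648; start (x,ẋ)=(0.428620, 1.147702) → end (x,ẋ)=(1.805570, 4.610157)

1 0.4010 0.4286 1.1477
2 1.0340 1.8056 4.6102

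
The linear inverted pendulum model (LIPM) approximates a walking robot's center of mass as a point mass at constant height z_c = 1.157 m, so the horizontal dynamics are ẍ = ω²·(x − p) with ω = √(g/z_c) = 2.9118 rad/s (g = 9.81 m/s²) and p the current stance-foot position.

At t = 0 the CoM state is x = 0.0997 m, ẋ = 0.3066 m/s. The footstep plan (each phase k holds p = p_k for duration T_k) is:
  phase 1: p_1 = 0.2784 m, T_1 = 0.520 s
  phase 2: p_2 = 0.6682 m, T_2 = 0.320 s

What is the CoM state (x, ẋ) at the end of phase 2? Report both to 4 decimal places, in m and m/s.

phase 1: p=0.2784, T=0.520, ωT=1.514136, cosh=2.382745, sinh=2.162747; start (x,ẋ)=(0.099700, 0.306600) → end (x,ẋ)=(0.080331, -0.394811)
phase 2: p=0.6682, T=0.320, ωT=0.931776, cosh=1.466434, sinh=1.072580; start (x,ẋ)=(0.080331, -0.394811) → end (x,ẋ)=(-0.339302, -2.414960)

x = -0.3393, ẋ = -2.4150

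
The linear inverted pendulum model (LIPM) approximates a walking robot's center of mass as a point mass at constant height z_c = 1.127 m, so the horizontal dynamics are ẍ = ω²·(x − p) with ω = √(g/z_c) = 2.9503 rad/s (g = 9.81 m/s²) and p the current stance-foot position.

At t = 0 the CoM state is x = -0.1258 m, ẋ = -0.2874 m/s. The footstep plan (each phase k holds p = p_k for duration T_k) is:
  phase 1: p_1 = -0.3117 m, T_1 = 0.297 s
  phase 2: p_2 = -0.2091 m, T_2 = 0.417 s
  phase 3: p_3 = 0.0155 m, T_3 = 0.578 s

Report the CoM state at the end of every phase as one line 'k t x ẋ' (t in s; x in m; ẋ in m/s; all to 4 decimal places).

phase 1: p=-0.3117, T=0.297, ωT=0.876239, cosh=1.409098, sinh=0.992752; start (x,ẋ)=(-0.125800, -0.287400) → end (x,ẋ)=(-0.146456, 0.139511)
phase 2: p=-0.2091, T=0.417, ωT=1.230275, cosh=1.857192, sinh=1.564979; start (x,ẋ)=(-0.146456, 0.139511) → end (x,ẋ)=(-0.018756, 0.548333)
phase 3: p=0.0155, T=0.578, ωT=1.705273, cosh=2.842306, sinh=2.660584; start (x,ẋ)=(-0.018756, 0.548333) → end (x,ẋ)=(0.412622, 1.289639)

1 0.2970 -0.1465 0.1395
2 0.7140 -0.0188 0.5483
3 1.2920 0.4126 1.2896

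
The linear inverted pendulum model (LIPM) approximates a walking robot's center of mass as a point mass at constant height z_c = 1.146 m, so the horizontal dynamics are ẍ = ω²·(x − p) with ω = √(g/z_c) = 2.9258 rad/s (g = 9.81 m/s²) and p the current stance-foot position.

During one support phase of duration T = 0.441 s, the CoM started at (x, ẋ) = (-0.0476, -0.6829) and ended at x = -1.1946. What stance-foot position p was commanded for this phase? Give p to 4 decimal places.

ωT = 2.9258·0.441 = 1.290278; cosh(ωT) = 1.954495, sinh(ωT) = 1.679301
x(T) = p + (x₀−p)·cosh(ωT) + (ẋ₀/ω)·sinh(ωT) ⇒ p·(1 − cosh) = x(T) − x₀·cosh − (ẋ₀/ω)·sinh
numerator   = -1.1946 − (-0.0476)·1.954495 − (-0.6829/2.9258)·1.679301 = -0.709607
denominator = 1 − 1.954495 = -0.954495
p = -0.709607 / -0.954495 = 0.7434

p = 0.7434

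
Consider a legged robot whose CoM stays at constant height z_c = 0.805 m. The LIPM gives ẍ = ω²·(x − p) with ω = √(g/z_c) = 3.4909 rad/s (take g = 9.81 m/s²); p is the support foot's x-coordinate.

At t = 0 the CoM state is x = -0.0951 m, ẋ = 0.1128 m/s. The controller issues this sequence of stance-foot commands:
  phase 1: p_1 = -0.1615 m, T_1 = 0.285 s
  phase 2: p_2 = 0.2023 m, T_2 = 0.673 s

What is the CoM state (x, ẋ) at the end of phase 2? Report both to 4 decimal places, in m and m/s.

x = -0.3218, ẋ = -1.7127

phase 1: p=-0.1615, T=0.285, ωT=0.994906, cosh=1.537115, sinh=1.167357; start (x,ẋ)=(-0.095100, 0.112800) → end (x,ẋ)=(-0.021715, 0.443975)
phase 2: p=0.2023, T=0.673, ωT=2.349376, cosh=5.287227, sinh=5.191798; start (x,ẋ)=(-0.021715, 0.443975) → end (x,ẋ)=(-0.321823, -1.712668)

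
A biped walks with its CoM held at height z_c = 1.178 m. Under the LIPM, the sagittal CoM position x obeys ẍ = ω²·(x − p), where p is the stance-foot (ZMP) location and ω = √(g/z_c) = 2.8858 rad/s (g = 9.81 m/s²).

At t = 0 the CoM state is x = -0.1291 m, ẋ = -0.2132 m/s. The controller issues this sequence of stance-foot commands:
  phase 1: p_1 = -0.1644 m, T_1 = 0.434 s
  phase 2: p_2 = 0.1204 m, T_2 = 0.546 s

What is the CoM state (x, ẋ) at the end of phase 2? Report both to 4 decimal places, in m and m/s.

x = -0.9204, ẋ = -2.8522

phase 1: p=-0.1644, T=0.434, ωT=1.252437, cosh=1.892334, sinh=1.606526; start (x,ẋ)=(-0.129100, -0.213200) → end (x,ẋ)=(-0.216289, -0.239791)
phase 2: p=0.1204, T=0.546, ωT=1.575647, cosh=2.520370, sinh=2.313497; start (x,ẋ)=(-0.216289, -0.239791) → end (x,ẋ)=(-0.920418, -2.852196)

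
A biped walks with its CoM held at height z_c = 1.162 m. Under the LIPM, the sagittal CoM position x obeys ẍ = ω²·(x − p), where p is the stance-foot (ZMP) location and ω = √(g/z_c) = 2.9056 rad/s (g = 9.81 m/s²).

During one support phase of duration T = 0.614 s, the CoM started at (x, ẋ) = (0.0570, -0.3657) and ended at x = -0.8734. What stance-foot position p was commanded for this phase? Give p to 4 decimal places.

ωT = 2.9056·0.614 = 1.784038; cosh(ωT) = 3.060905, sinh(ωT) = 2.892947
x(T) = p + (x₀−p)·cosh(ωT) + (ẋ₀/ω)·sinh(ωT) ⇒ p·(1 − cosh) = x(T) − x₀·cosh − (ẋ₀/ω)·sinh
numerator   = -0.8734 − (0.0570)·3.060905 − (-0.3657/2.9056)·2.892947 = -0.683764
denominator = 1 − 3.060905 = -2.060905
p = -0.683764 / -2.060905 = 0.3318

p = 0.3318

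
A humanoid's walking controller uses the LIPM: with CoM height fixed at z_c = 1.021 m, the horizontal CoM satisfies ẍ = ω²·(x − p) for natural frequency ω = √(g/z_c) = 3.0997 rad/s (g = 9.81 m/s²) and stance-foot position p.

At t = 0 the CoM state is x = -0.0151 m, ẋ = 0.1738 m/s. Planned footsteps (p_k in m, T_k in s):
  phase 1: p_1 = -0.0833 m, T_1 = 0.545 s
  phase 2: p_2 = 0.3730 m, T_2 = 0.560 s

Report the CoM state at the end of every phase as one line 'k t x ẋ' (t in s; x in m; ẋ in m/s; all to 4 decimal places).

1 0.5450 0.2543 1.0396
2 1.1050 0.9478 2.0298

phase 1: p=-0.0833, T=0.545, ωT=1.689337, cosh=2.800264, sinh=2.615622; start (x,ẋ)=(-0.015100, 0.173800) → end (x,ẋ)=(0.254336, 1.039627)
phase 2: p=0.3730, T=0.560, ωT=1.735832, cosh=2.924950, sinh=2.748696; start (x,ẋ)=(0.254336, 1.039627) → end (x,ẋ)=(0.947815, 2.029822)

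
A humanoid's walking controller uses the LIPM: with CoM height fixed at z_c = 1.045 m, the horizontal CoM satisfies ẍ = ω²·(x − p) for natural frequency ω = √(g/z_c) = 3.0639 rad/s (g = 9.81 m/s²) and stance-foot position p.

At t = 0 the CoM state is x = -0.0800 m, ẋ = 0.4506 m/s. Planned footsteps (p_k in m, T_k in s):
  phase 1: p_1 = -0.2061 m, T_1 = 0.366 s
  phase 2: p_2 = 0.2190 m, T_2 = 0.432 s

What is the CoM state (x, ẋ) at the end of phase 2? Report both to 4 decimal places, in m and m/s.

x = 0.9379, ẋ = 2.5547

phase 1: p=-0.2061, T=0.366, ωT=1.121387, cosh=1.697468, sinh=1.371641; start (x,ẋ)=(-0.080000, 0.450600) → end (x,ẋ)=(0.209675, 1.294823)
phase 2: p=0.2190, T=0.432, ωT=1.323605, cosh=2.011557, sinh=1.745383; start (x,ẋ)=(0.209675, 1.294823) → end (x,ẋ)=(0.937851, 2.554741)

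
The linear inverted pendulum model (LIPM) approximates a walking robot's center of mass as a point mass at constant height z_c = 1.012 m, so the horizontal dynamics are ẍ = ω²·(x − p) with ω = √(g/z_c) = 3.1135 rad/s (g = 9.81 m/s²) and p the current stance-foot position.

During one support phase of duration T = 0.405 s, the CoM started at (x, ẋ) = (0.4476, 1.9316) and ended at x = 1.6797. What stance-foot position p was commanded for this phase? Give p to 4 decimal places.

ωT = 3.1135·0.405 = 1.260968; cosh(ωT) = 1.906107, sinh(ωT) = 1.622727
x(T) = p + (x₀−p)·cosh(ωT) + (ẋ₀/ω)·sinh(ωT) ⇒ p·(1 − cosh) = x(T) − x₀·cosh − (ẋ₀/ω)·sinh
numerator   = 1.6797 − (0.4476)·1.906107 − (1.9316/3.1135)·1.622727 = -0.180205
denominator = 1 − 1.906107 = -0.906107
p = -0.180205 / -0.906107 = 0.1989

p = 0.1989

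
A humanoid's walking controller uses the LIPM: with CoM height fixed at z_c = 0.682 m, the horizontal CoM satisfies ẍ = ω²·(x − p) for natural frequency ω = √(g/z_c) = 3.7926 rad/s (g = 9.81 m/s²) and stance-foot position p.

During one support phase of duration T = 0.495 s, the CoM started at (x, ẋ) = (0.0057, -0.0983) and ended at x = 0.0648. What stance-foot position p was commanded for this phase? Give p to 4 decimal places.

p = -0.0548

ωT = 3.7926·0.495 = 1.877337; cosh(ωT) = 3.344537, sinh(ωT) = 3.191540
x(T) = p + (x₀−p)·cosh(ωT) + (ẋ₀/ω)·sinh(ωT) ⇒ p·(1 − cosh) = x(T) − x₀·cosh − (ẋ₀/ω)·sinh
numerator   = 0.0648 − (0.0057)·3.344537 − (-0.0983/3.7926)·3.191540 = 0.128457
denominator = 1 − 3.344537 = -2.344537
p = 0.128457 / -2.344537 = -0.0548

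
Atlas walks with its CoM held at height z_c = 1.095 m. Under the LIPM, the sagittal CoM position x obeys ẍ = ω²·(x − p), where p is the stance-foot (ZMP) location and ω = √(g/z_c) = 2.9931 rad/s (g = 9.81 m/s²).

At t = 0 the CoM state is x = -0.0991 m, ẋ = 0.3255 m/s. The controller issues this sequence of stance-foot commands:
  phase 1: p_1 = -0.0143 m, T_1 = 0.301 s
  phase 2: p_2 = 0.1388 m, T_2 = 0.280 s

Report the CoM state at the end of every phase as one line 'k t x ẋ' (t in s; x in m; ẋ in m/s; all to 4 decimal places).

phase 1: p=-0.0143, T=0.301, ωT=0.900923, cosh=1.434035, sinh=1.027840; start (x,ẋ)=(-0.099100, 0.325500) → end (x,ẋ)=(-0.024128, 0.205897)
phase 2: p=0.1388, T=0.280, ωT=0.838068, cosh=1.372221, sinh=0.939675; start (x,ẋ)=(-0.024128, 0.205897) → end (x,ẋ)=(-0.020133, -0.175707)

1 0.3010 -0.0241 0.2059
2 0.5810 -0.0201 -0.1757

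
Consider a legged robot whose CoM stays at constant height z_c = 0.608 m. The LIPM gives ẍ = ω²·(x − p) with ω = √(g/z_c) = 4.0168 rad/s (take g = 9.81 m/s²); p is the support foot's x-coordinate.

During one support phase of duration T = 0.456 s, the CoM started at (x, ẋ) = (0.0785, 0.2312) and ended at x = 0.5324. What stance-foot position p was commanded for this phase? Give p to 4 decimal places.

ωT = 4.0168·0.456 = 1.831661; cosh(ωT) = 3.202198, sinh(ωT) = 3.042051
x(T) = p + (x₀−p)·cosh(ωT) + (ẋ₀/ω)·sinh(ωT) ⇒ p·(1 − cosh) = x(T) − x₀·cosh − (ẋ₀/ω)·sinh
numerator   = 0.5324 − (0.0785)·3.202198 − (0.2312/4.0168)·3.042051 = 0.105932
denominator = 1 − 3.202198 = -2.202198
p = 0.105932 / -2.202198 = -0.0481

p = -0.0481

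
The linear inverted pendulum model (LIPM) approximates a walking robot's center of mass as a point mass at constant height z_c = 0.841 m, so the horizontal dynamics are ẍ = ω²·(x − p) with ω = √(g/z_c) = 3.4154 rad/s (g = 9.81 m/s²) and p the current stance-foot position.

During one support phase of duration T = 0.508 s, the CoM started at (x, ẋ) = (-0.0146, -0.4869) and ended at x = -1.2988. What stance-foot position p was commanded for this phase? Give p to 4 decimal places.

p = 0.4497

ωT = 3.4154·0.508 = 1.735023; cosh(ωT) = 2.922728, sinh(ωT) = 2.746332
x(T) = p + (x₀−p)·cosh(ωT) + (ẋ₀/ω)·sinh(ωT) ⇒ p·(1 − cosh) = x(T) − x₀·cosh − (ẋ₀/ω)·sinh
numerator   = -1.2988 − (-0.0146)·2.922728 − (-0.4869/3.4154)·2.746332 = -0.864611
denominator = 1 − 2.922728 = -1.922728
p = -0.864611 / -1.922728 = 0.4497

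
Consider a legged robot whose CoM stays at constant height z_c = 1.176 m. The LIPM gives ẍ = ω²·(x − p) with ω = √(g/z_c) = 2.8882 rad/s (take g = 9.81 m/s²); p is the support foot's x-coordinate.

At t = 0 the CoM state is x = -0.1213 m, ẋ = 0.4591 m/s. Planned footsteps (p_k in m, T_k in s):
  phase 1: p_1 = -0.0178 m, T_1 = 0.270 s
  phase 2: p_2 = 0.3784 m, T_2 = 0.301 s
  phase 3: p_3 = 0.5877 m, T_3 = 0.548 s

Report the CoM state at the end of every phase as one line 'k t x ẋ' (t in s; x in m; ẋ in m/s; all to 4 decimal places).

phase 1: p=-0.0178, T=0.270, ωT=0.779814, cosh=1.319779, sinh=0.861288; start (x,ẋ)=(-0.121300, 0.459100) → end (x,ẋ)=(-0.017489, 0.348447)
phase 2: p=0.3784, T=0.301, ωT=0.869348, cosh=1.402290, sinh=0.983065; start (x,ẋ)=(-0.017489, 0.348447) → end (x,ẋ)=(-0.058150, -0.635421)
phase 3: p=0.5877, T=0.548, ωT=1.582734, cosh=2.536829, sinh=2.331416; start (x,ẋ)=(-0.058150, -0.635421) → end (x,ẋ)=(-1.563635, -5.960845)

1 0.2700 -0.0175 0.3484
2 0.5710 -0.0581 -0.6354
3 1.1190 -1.5636 -5.9608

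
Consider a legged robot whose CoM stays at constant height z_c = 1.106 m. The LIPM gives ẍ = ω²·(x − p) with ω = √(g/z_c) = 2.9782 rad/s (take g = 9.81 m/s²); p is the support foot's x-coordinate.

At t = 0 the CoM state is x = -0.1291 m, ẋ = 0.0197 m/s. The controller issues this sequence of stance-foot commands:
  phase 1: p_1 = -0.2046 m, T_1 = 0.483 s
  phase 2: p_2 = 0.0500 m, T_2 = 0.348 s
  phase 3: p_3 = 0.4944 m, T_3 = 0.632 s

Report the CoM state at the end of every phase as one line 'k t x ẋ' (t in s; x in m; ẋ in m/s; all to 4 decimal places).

1 0.4830 -0.0234 0.4910
2 0.8310 0.1366 0.5098
3 1.4630 -0.1586 -1.7050

phase 1: p=-0.2046, T=0.483, ωT=1.438471, cosh=2.225768, sinh=1.988478; start (x,ẋ)=(-0.129100, 0.019700) → end (x,ẋ)=(-0.023401, 0.490965)
phase 2: p=0.0500, T=0.348, ωT=1.036414, cosh=1.586907, sinh=1.232182; start (x,ẋ)=(-0.023401, 0.490965) → end (x,ẋ)=(0.136648, 0.509756)
phase 3: p=0.4944, T=0.632, ωT=1.882222, cosh=3.360168, sinh=3.207917; start (x,ẋ)=(0.136648, 0.509756) → end (x,ẋ)=(-0.158633, -1.705033)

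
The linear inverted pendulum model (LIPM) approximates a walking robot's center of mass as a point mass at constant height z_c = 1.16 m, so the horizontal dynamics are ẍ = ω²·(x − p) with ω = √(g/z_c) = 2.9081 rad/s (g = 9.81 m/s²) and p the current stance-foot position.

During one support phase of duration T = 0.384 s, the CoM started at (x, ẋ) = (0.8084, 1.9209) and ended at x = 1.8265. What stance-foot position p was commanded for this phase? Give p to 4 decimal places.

p = 0.6386

ωT = 2.9081·0.384 = 1.116710; cosh(ωT) = 1.691072, sinh(ωT) = 1.363717
x(T) = p + (x₀−p)·cosh(ωT) + (ẋ₀/ω)·sinh(ωT) ⇒ p·(1 − cosh) = x(T) − x₀·cosh − (ẋ₀/ω)·sinh
numerator   = 1.8265 − (0.8084)·1.691072 − (1.9209/2.9081)·1.363717 = -0.441344
denominator = 1 − 1.691072 = -0.691072
p = -0.441344 / -0.691072 = 0.6386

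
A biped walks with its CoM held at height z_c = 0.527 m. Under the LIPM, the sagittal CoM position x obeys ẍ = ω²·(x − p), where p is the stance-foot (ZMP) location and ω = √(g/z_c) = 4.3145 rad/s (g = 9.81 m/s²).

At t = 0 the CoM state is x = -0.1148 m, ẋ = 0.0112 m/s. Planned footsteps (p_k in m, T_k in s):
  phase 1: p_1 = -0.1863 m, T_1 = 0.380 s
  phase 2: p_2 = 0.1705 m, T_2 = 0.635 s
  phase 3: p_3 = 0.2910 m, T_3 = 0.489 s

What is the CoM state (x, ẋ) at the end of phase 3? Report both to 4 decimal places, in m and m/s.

x = 1.3808, ẋ = 4.7766

phase 1: p=-0.1863, T=0.380, ωT=1.639510, cosh=2.673360, sinh=2.479284; start (x,ẋ)=(-0.114800, 0.011200) → end (x,ẋ)=(0.011281, 0.794768)
phase 2: p=0.1705, T=0.635, ωT=2.739707, cosh=7.773523, sinh=7.708933; start (x,ẋ)=(0.011281, 0.794768) → end (x,ẋ)=(0.352861, 0.882499)
phase 3: p=0.2910, T=0.489, ωT=2.109790, cosh=4.183888, sinh=4.062625; start (x,ẋ)=(0.352861, 0.882499) → end (x,ẋ)=(1.380798, 4.776584)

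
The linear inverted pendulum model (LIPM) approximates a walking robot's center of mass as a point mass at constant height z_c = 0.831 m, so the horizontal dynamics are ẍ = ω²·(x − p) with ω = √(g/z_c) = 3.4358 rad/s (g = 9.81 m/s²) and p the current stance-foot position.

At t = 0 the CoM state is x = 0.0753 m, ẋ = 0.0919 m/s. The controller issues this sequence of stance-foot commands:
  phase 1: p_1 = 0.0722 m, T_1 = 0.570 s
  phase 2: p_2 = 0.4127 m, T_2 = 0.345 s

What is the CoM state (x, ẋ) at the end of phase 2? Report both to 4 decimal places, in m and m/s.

x = 0.1492, ẋ = -0.5442

phase 1: p=0.0722, T=0.570, ωT=1.958406, cosh=3.614551, sinh=3.473468; start (x,ẋ)=(0.075300, 0.091900) → end (x,ẋ)=(0.176313, 0.369173)
phase 2: p=0.4127, T=0.345, ωT=1.185351, cosh=1.788737, sinh=1.483098; start (x,ẋ)=(0.176313, 0.369173) → end (x,ẋ)=(0.149223, -0.544188)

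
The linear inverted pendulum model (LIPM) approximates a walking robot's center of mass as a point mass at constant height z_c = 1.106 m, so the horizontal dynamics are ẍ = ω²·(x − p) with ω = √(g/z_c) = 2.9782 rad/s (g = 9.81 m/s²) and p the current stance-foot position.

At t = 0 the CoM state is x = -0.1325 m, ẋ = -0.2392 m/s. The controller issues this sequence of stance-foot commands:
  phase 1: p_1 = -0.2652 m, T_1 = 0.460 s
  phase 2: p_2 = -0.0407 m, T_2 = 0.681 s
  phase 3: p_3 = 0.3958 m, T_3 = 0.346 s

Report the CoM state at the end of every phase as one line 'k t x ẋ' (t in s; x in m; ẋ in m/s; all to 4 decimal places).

1 0.4600 -0.1351 0.2264
2 1.1410 -0.1217 -0.1744
3 1.4870 -0.4932 -2.1599

phase 1: p=-0.2652, T=0.460, ωT=1.369972, cosh=2.094677, sinh=1.840563; start (x,ẋ)=(-0.132500, -0.239200) → end (x,ẋ)=(-0.135065, 0.226357)
phase 2: p=-0.0407, T=0.681, ωT=2.028154, cosh=3.865812, sinh=3.734234; start (x,ẋ)=(-0.135065, 0.226357) → end (x,ẋ)=(-0.121678, -0.174405)
phase 3: p=0.3958, T=0.346, ωT=1.030457, cosh=1.579595, sinh=1.222752; start (x,ẋ)=(-0.121678, -0.174405) → end (x,ẋ)=(-0.493210, -2.159935)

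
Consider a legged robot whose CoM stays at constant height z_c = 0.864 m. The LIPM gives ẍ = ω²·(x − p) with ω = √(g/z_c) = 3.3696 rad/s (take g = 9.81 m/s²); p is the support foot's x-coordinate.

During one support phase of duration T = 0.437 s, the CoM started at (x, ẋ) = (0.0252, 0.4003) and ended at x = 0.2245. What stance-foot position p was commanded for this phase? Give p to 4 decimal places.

p = 0.0608

ωT = 3.3696·0.437 = 1.472515; cosh(ωT) = 2.294768, sinh(ωT) = 2.065420
x(T) = p + (x₀−p)·cosh(ωT) + (ẋ₀/ω)·sinh(ωT) ⇒ p·(1 − cosh) = x(T) − x₀·cosh − (ẋ₀/ω)·sinh
numerator   = 0.2245 − (0.0252)·2.294768 − (0.4003/3.3696)·2.065420 = -0.078695
denominator = 1 − 2.294768 = -1.294768
p = -0.078695 / -1.294768 = 0.0608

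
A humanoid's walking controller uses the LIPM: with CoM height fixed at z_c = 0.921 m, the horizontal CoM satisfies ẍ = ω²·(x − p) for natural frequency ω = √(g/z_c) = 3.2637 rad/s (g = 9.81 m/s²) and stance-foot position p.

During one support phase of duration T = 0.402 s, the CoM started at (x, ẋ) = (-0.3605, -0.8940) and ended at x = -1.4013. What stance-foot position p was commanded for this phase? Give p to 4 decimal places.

ωT = 3.2637·0.402 = 1.312007; cosh(ωT) = 1.991450, sinh(ωT) = 1.722171
x(T) = p + (x₀−p)·cosh(ωT) + (ẋ₀/ω)·sinh(ωT) ⇒ p·(1 − cosh) = x(T) − x₀·cosh − (ẋ₀/ω)·sinh
numerator   = -1.4013 − (-0.3605)·1.991450 − (-0.8940/3.2637)·1.722171 = -0.211641
denominator = 1 − 1.991450 = -0.991450
p = -0.211641 / -0.991450 = 0.2135

p = 0.2135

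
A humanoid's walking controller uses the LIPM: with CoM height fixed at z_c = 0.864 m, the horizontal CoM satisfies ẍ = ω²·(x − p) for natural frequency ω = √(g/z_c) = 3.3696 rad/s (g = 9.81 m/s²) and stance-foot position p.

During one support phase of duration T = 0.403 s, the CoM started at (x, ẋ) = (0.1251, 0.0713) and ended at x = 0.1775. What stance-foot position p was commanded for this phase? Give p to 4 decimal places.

ωT = 3.3696·0.403 = 1.357949; cosh(ωT) = 2.072699, sinh(ωT) = 1.815511
x(T) = p + (x₀−p)·cosh(ωT) + (ẋ₀/ω)·sinh(ωT) ⇒ p·(1 − cosh) = x(T) − x₀·cosh − (ẋ₀/ω)·sinh
numerator   = 0.1775 − (0.1251)·2.072699 − (0.0713/3.3696)·1.815511 = -0.120210
denominator = 1 − 2.072699 = -1.072699
p = -0.120210 / -1.072699 = 0.1121

p = 0.1121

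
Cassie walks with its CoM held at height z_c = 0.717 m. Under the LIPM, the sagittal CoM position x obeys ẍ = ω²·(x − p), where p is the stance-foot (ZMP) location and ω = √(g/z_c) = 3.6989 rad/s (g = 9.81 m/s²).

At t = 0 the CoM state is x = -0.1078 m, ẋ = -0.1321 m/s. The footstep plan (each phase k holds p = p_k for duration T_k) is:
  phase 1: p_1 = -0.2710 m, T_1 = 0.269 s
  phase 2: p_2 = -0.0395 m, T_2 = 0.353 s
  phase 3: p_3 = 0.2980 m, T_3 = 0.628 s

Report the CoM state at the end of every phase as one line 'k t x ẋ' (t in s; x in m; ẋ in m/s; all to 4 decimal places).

phase 1: p=-0.2710, T=0.269, ωT=0.995004, cosh=1.537229, sinh=1.167507; start (x,ẋ)=(-0.107800, -0.132100) → end (x,ẋ)=(-0.061820, 0.501710)
phase 2: p=-0.0395, T=0.353, ωT=1.305712, cosh=1.980647, sinh=1.709667; start (x,ẋ)=(-0.061820, 0.501710) → end (x,ẋ)=(0.148187, 0.852562)
phase 3: p=0.2980, T=0.628, ωT=2.322909, cosh=5.151654, sinh=5.053666; start (x,ẋ)=(0.148187, 0.852562) → end (x,ẋ)=(0.691040, 1.591657)

1 0.2690 -0.0618 0.5017
2 0.6220 0.1482 0.8526
3 1.2500 0.6910 1.5917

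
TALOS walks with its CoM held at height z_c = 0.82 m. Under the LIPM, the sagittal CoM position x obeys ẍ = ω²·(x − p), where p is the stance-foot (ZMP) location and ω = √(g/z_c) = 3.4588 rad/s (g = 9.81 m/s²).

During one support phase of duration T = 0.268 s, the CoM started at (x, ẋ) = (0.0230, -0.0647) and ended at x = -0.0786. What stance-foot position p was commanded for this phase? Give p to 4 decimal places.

p = 0.2000

ωT = 3.4588·0.268 = 0.926958; cosh(ωT) = 1.461284, sinh(ωT) = 1.065528
x(T) = p + (x₀−p)·cosh(ωT) + (ẋ₀/ω)·sinh(ωT) ⇒ p·(1 − cosh) = x(T) − x₀·cosh − (ẋ₀/ω)·sinh
numerator   = -0.0786 − (0.0230)·1.461284 − (-0.0647/3.4588)·1.065528 = -0.092278
denominator = 1 − 1.461284 = -0.461284
p = -0.092278 / -0.461284 = 0.2000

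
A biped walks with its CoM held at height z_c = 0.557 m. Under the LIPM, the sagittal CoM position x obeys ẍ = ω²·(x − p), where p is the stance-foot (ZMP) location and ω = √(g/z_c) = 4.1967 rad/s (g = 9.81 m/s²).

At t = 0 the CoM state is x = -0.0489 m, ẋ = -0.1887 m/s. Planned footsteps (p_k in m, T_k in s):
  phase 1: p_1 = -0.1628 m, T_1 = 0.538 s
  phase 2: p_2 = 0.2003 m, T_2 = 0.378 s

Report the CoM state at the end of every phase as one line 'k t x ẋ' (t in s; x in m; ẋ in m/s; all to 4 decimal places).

phase 1: p=-0.1628, T=0.538, ωT=2.257825, cosh=4.833421, sinh=4.728844; start (x,ẋ)=(-0.048900, -0.188700) → end (x,ẋ)=(0.175099, 1.348340)
phase 2: p=0.2003, T=0.378, ωT=1.586353, cosh=2.545283, sinh=2.340612; start (x,ẋ)=(0.175099, 1.348340) → end (x,ẋ)=(0.888163, 3.184366)

1 0.5380 0.1751 1.3483
2 0.9160 0.8882 3.1844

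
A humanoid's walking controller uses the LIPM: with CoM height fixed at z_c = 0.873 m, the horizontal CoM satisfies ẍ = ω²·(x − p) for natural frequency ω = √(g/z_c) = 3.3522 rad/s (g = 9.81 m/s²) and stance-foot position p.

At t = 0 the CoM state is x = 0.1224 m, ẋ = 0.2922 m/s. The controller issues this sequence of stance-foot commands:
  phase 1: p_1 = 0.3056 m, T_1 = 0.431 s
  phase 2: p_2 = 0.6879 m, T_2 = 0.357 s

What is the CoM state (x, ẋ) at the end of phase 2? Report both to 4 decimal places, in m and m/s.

x = -0.6860, ẋ = -4.1536

phase 1: p=0.3056, T=0.431, ωT=1.444798, cosh=2.238395, sinh=2.002601; start (x,ẋ)=(0.122400, 0.292200) → end (x,ẋ)=(0.070086, -0.575785)
phase 2: p=0.6879, T=0.357, ωT=1.196735, cosh=1.805737, sinh=1.503558; start (x,ẋ)=(0.070086, -0.575785) → end (x,ẋ)=(-0.685966, -4.153639)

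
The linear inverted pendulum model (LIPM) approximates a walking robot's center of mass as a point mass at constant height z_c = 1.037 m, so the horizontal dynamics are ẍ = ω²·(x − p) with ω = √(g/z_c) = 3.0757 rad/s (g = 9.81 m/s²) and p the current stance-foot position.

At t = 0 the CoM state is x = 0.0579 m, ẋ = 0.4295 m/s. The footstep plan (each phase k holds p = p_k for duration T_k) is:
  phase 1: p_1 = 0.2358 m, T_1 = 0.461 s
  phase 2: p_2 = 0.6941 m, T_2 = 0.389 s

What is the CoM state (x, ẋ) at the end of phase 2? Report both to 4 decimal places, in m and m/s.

phase 1: p=0.2358, T=0.461, ωT=1.417898, cosh=2.185327, sinh=1.943105; start (x,ẋ)=(0.057900, 0.429500) → end (x,ẋ)=(0.118371, -0.124605)
phase 2: p=0.6941, T=0.389, ωT=1.196447, cosh=1.805304, sinh=1.503038; start (x,ẋ)=(0.118371, -0.124605) → end (x,ẋ)=(-0.406158, -2.886483)

x = -0.4062, ẋ = -2.8865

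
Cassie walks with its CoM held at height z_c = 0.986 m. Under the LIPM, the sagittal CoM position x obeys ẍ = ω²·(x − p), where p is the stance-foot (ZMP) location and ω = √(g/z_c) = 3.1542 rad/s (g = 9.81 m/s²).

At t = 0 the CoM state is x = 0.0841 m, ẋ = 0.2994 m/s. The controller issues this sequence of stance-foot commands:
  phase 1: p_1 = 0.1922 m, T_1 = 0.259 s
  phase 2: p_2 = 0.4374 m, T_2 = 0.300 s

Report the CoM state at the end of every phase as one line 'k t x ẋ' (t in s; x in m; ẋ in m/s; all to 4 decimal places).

phase 1: p=0.1922, T=0.259, ωT=0.816938, cosh=1.352670, sinh=0.910888; start (x,ẋ)=(0.084100, 0.299400) → end (x,ẋ)=(0.132439, 0.094405)
phase 2: p=0.4374, T=0.300, ωT=0.946260, cosh=1.482124, sinh=1.093934; start (x,ẋ)=(0.132439, 0.094405) → end (x,ẋ)=(0.018151, -0.912344)

1 0.2590 0.1324 0.0944
2 0.5590 0.0182 -0.9123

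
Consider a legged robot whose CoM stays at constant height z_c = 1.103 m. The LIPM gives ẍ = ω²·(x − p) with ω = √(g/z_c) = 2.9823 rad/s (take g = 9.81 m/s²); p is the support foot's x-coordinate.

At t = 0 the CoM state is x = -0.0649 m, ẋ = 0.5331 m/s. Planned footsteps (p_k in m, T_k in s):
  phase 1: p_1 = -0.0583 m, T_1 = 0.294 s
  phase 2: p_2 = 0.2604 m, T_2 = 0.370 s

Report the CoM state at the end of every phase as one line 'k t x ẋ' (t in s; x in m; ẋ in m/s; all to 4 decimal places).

1 0.2940 0.1100 0.7319
2 0.6640 0.3380 0.6229

phase 1: p=-0.0583, T=0.294, ωT=0.876796, cosh=1.409651, sinh=0.993537; start (x,ẋ)=(-0.064900, 0.533100) → end (x,ẋ)=(0.109996, 0.731929)
phase 2: p=0.2604, T=0.370, ωT=1.103451, cosh=1.673138, sinh=1.341413; start (x,ẋ)=(0.109996, 0.731929) → end (x,ẋ)=(0.337968, 0.622926)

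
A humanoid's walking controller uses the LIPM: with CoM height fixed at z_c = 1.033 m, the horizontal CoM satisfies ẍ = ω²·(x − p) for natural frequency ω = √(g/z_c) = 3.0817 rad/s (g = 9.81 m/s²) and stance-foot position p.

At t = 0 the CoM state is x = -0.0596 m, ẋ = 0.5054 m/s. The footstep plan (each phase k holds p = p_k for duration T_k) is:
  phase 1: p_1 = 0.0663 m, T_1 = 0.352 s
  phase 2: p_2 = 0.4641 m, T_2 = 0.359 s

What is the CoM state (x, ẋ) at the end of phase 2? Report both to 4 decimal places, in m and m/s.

x = -0.0488, ẋ = -1.0753

phase 1: p=0.0663, T=0.352, ωT=1.084758, cosh=1.648354, sinh=1.310371; start (x,ẋ)=(-0.059600, 0.505400) → end (x,ẋ)=(0.073674, 0.324673)
phase 2: p=0.4641, T=0.359, ωT=1.106330, cosh=1.677007, sinh=1.346237; start (x,ẋ)=(0.073674, 0.324673) → end (x,ẋ)=(-0.048815, -1.075283)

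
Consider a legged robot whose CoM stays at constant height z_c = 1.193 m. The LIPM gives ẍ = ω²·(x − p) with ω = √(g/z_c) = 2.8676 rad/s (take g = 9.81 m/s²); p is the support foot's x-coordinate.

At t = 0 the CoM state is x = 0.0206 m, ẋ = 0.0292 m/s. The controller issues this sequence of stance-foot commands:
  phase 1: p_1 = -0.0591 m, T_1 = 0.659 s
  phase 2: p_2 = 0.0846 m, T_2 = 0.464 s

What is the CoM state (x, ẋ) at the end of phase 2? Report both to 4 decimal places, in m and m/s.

x = 0.9203, ẋ = 2.4975

phase 1: p=-0.0591, T=0.659, ωT=1.889748, cosh=3.384407, sinh=3.233297; start (x,ẋ)=(0.020600, 0.029200) → end (x,ẋ)=(0.243561, 0.837787)
phase 2: p=0.0846, T=0.464, ωT=1.330566, cosh=2.023757, sinh=1.759429; start (x,ẋ)=(0.243561, 0.837787) → end (x,ẋ)=(0.920327, 2.497490)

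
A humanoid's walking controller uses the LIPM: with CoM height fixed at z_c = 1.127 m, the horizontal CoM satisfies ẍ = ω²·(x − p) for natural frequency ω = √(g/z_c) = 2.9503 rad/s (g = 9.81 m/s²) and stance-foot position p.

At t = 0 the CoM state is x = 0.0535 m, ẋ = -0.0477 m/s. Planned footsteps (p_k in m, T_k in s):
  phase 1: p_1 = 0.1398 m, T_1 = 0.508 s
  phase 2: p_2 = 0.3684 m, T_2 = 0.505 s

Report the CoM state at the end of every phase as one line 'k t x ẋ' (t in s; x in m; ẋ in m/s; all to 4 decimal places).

1 0.5080 -0.0974 -0.6535
2 1.0130 -1.1837 -4.4167

phase 1: p=0.1398, T=0.508, ωT=1.498752, cosh=2.349755, sinh=2.126346; start (x,ẋ)=(0.053500, -0.047700) → end (x,ẋ)=(-0.097362, -0.653474)
phase 2: p=0.3684, T=0.505, ωT=1.489901, cosh=2.331027, sinh=2.105632; start (x,ẋ)=(-0.097362, -0.653474) → end (x,ẋ)=(-1.183689, -4.416696)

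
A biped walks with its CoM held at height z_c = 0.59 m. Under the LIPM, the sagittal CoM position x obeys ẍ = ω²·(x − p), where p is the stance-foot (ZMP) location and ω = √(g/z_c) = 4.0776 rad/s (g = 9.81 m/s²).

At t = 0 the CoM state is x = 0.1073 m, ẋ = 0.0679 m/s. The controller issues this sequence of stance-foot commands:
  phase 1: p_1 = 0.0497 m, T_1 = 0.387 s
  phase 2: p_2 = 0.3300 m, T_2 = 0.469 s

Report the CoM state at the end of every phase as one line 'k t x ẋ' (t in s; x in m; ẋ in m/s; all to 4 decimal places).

phase 1: p=0.0497, T=0.387, ωT=1.578031, cosh=2.525894, sinh=2.319513; start (x,ẋ)=(0.107300, 0.067900) → end (x,ẋ)=(0.233816, 0.716292)
phase 2: p=0.3300, T=0.469, ωT=1.912394, cosh=3.458502, sinh=3.310776; start (x,ẋ)=(0.233816, 0.716292) → end (x,ẋ)=(0.578935, 1.178809)

1 0.3870 0.2338 0.7163
2 0.8560 0.5789 1.1788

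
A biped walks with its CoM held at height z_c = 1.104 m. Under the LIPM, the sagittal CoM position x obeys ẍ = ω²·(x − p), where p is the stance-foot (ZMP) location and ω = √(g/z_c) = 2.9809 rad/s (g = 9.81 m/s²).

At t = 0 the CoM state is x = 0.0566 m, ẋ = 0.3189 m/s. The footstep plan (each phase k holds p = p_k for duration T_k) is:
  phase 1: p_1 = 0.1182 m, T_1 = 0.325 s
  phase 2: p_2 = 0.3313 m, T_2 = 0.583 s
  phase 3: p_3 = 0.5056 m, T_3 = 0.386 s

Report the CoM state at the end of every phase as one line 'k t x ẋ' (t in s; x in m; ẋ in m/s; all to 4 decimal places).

1 0.3250 0.1460 0.2736
2 0.9080 0.0411 -0.7199
3 1.2940 -0.6453 -3.2203

phase 1: p=0.1182, T=0.325, ωT=0.968793, cosh=1.507151, sinh=1.127610; start (x,ẋ)=(0.056600, 0.318900) → end (x,ẋ)=(0.145992, 0.273575)
phase 2: p=0.3313, T=0.583, ωT=1.737865, cosh=2.930543, sinh=2.754648; start (x,ẋ)=(0.145992, 0.273575) → end (x,ẋ)=(0.041059, -0.719898)
phase 3: p=0.5056, T=0.386, ωT=1.150627, cosh=1.738307, sinh=1.421868; start (x,ẋ)=(0.041059, -0.719898) → end (x,ẋ)=(-0.645302, -3.220338)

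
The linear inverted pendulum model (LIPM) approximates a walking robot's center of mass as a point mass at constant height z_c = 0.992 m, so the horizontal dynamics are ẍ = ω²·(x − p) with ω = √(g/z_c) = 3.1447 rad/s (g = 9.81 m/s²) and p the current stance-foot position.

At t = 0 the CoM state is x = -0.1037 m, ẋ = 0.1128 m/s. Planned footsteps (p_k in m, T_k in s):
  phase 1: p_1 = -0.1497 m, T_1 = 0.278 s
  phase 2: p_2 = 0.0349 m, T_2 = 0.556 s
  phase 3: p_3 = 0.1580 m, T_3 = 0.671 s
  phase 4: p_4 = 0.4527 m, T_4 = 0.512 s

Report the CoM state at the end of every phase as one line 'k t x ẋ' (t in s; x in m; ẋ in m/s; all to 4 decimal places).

phase 1: p=-0.1497, T=0.278, ωT=0.874227, cosh=1.407103, sinh=0.989918; start (x,ẋ)=(-0.103700, 0.112800) → end (x,ẋ)=(-0.049465, 0.301919)
phase 2: p=0.0349, T=0.556, ωT=1.748453, cosh=2.959876, sinh=2.785833; start (x,ẋ)=(-0.049465, 0.301919) → end (x,ẋ)=(0.052655, 0.154554)
phase 3: p=0.1580, T=0.671, ωT=2.110094, cosh=4.185120, sinh=4.063894; start (x,ẋ)=(0.052655, 0.154554) → end (x,ẋ)=(-0.083154, -0.699461)
phase 4: p=0.4527, T=0.512, ωT=1.610086, cosh=2.601557, sinh=2.401687; start (x,ẋ)=(-0.083154, -0.699461) → end (x,ẋ)=(-1.475551, -5.866772)

1 0.2780 -0.0495 0.3019
2 0.8340 0.0527 0.1546
3 1.5050 -0.0832 -0.6995
4 2.0170 -1.4756 -5.8668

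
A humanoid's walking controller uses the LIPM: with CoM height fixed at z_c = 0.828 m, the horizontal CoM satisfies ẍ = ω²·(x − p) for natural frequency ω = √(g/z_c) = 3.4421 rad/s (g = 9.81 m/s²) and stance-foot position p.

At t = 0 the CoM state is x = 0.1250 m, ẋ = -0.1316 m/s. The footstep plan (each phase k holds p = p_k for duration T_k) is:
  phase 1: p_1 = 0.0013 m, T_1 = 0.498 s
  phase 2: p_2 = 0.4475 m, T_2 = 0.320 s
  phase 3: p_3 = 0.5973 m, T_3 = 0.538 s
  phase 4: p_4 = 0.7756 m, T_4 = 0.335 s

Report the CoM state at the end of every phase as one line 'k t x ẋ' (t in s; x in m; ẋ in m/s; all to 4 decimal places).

phase 1: p=0.0013, T=0.498, ωT=1.714166, cosh=2.866078, sinh=2.685964; start (x,ẋ)=(0.125000, -0.131600) → end (x,ẋ)=(0.253143, 0.766475)
phase 2: p=0.4475, T=0.320, ωT=1.101472, cosh=1.670486, sinh=1.338105; start (x,ẋ)=(0.253143, 0.766475) → end (x,ẋ)=(0.420793, 0.385198)
phase 3: p=0.5973, T=0.538, ωT=1.851850, cosh=3.264271, sinh=3.107324; start (x,ẋ)=(0.420793, 0.385198) → end (x,ẋ)=(0.368868, -0.630475)
phase 4: p=0.7756, T=0.335, ωT=1.153104, cosh=1.741833, sinh=1.426177; start (x,ẋ)=(0.368868, -0.630475) → end (x,ẋ)=(-0.194085, -3.094845)

1 0.4980 0.2531 0.7665
2 0.8180 0.4208 0.3852
3 1.3560 0.3689 -0.6305
4 1.6910 -0.1941 -3.0948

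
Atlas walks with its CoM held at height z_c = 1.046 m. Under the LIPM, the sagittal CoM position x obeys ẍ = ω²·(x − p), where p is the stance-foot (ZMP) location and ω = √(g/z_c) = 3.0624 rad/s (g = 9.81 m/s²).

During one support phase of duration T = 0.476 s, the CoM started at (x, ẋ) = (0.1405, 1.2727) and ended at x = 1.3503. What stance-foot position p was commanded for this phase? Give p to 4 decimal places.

p = -0.1485

ωT = 3.0624·0.476 = 1.457702; cosh(ωT) = 2.264424, sinh(ωT) = 2.031654
x(T) = p + (x₀−p)·cosh(ωT) + (ẋ₀/ω)·sinh(ωT) ⇒ p·(1 − cosh) = x(T) − x₀·cosh − (ẋ₀/ω)·sinh
numerator   = 1.3503 − (0.1405)·2.264424 − (1.2727/3.0624)·2.031654 = 0.187815
denominator = 1 − 2.264424 = -1.264424
p = 0.187815 / -1.264424 = -0.1485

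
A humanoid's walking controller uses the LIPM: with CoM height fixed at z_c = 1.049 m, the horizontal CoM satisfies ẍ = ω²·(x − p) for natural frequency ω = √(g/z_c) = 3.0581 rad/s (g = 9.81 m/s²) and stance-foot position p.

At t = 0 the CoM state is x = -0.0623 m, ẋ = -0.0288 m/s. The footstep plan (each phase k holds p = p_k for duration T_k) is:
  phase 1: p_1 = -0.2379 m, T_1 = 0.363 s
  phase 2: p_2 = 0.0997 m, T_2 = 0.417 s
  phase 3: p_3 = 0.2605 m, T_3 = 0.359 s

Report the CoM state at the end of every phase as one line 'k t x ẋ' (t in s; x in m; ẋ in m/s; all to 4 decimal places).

phase 1: p=-0.2379, T=0.363, ωT=1.110090, cosh=1.682081, sinh=1.352552; start (x,ẋ)=(-0.062300, -0.028800) → end (x,ẋ)=(0.044736, 0.677879)
phase 2: p=0.0997, T=0.417, ωT=1.275228, cosh=1.929442, sinh=1.650075; start (x,ẋ)=(0.044736, 0.677879) → end (x,ẋ)=(0.359416, 1.030573)
phase 3: p=0.2605, T=0.359, ωT=1.097858, cosh=1.665661, sinh=1.332076; start (x,ẋ)=(0.359416, 1.030573) → end (x,ẋ)=(0.874168, 2.119534)

1 0.3630 0.0447 0.6779
2 0.7800 0.3594 1.0306
3 1.1390 0.8742 2.1195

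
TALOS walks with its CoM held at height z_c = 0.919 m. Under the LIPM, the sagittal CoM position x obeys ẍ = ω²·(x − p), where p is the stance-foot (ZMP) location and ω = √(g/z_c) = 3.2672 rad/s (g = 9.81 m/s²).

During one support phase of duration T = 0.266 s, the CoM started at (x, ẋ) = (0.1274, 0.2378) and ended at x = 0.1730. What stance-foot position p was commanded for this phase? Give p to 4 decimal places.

p = 0.1919

ωT = 3.2672·0.266 = 0.869075; cosh(ωT) = 1.402022, sinh(ωT) = 0.982683
x(T) = p + (x₀−p)·cosh(ωT) + (ẋ₀/ω)·sinh(ωT) ⇒ p·(1 − cosh) = x(T) − x₀·cosh − (ẋ₀/ω)·sinh
numerator   = 0.1730 − (0.1274)·1.402022 − (0.2378/3.2672)·0.982683 = -0.077141
denominator = 1 − 1.402022 = -0.402022
p = -0.077141 / -0.402022 = 0.1919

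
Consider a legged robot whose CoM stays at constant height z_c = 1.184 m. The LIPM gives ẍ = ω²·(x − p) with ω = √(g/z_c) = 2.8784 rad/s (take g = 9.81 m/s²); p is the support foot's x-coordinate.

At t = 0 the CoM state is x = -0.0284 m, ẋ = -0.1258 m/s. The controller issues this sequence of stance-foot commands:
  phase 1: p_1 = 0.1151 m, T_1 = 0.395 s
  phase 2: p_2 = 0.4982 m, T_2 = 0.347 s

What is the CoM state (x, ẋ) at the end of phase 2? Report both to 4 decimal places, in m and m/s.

x = -0.8905, ẋ = -3.5572

phase 1: p=0.1151, T=0.395, ωT=1.136968, cosh=1.719046, sinh=1.398256; start (x,ẋ)=(-0.028400, -0.125800) → end (x,ẋ)=(-0.192694, -0.793806)
phase 2: p=0.4982, T=0.347, ωT=0.998805, cosh=1.541677, sinh=1.173358; start (x,ẋ)=(-0.192694, -0.793806) → end (x,ẋ)=(-0.890524, -3.557212)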